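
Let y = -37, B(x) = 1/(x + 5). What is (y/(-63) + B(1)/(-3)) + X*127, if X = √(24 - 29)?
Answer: 67/126 + 127*I*√5 ≈ 0.53175 + 283.98*I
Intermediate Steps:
B(x) = 1/(5 + x)
X = I*√5 (X = √(-5) = I*√5 ≈ 2.2361*I)
(y/(-63) + B(1)/(-3)) + X*127 = (-37/(-63) + 1/((5 + 1)*(-3))) + (I*√5)*127 = (-37*(-1/63) - ⅓/6) + 127*I*√5 = (37/63 + (⅙)*(-⅓)) + 127*I*√5 = (37/63 - 1/18) + 127*I*√5 = 67/126 + 127*I*√5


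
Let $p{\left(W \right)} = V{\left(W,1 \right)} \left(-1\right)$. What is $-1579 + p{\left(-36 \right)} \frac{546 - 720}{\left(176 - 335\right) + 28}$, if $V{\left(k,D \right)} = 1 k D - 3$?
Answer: $- \frac{200063}{131} \approx -1527.2$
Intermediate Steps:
$V{\left(k,D \right)} = -3 + D k$ ($V{\left(k,D \right)} = k D - 3 = D k - 3 = -3 + D k$)
$p{\left(W \right)} = 3 - W$ ($p{\left(W \right)} = \left(-3 + 1 W\right) \left(-1\right) = \left(-3 + W\right) \left(-1\right) = 3 - W$)
$-1579 + p{\left(-36 \right)} \frac{546 - 720}{\left(176 - 335\right) + 28} = -1579 + \left(3 - -36\right) \frac{546 - 720}{\left(176 - 335\right) + 28} = -1579 + \left(3 + 36\right) \left(- \frac{174}{-159 + 28}\right) = -1579 + 39 \left(- \frac{174}{-131}\right) = -1579 + 39 \left(\left(-174\right) \left(- \frac{1}{131}\right)\right) = -1579 + 39 \cdot \frac{174}{131} = -1579 + \frac{6786}{131} = - \frac{200063}{131}$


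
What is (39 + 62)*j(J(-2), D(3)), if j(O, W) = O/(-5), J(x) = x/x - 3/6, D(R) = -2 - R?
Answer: -101/10 ≈ -10.100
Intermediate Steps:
J(x) = ½ (J(x) = 1 - 3*⅙ = 1 - ½ = ½)
j(O, W) = -O/5 (j(O, W) = O*(-⅕) = -O/5)
(39 + 62)*j(J(-2), D(3)) = (39 + 62)*(-⅕*½) = 101*(-⅒) = -101/10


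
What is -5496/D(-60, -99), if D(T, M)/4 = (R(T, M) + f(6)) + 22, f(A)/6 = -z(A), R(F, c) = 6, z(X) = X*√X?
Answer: 4809/874 + 6183*√6/874 ≈ 22.831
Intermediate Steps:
z(X) = X^(3/2)
f(A) = -6*A^(3/2) (f(A) = 6*(-A^(3/2)) = -6*A^(3/2))
D(T, M) = 112 - 144*√6 (D(T, M) = 4*((6 - 36*√6) + 22) = 4*(28 - 36*√6) = 112 - 144*√6)
-5496/D(-60, -99) = -5496/(112 - 144*√6)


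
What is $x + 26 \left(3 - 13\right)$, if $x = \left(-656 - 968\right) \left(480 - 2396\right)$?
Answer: $3111324$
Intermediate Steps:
$x = 3111584$ ($x = \left(-1624\right) \left(-1916\right) = 3111584$)
$x + 26 \left(3 - 13\right) = 3111584 + 26 \left(3 - 13\right) = 3111584 + 26 \left(-10\right) = 3111584 - 260 = 3111324$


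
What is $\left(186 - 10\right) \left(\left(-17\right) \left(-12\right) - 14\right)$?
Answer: $33440$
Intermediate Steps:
$\left(186 - 10\right) \left(\left(-17\right) \left(-12\right) - 14\right) = \left(186 - 10\right) \left(204 - 14\right) = 176 \cdot 190 = 33440$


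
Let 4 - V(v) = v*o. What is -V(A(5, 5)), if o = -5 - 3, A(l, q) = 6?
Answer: -52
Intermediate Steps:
o = -8
V(v) = 4 + 8*v (V(v) = 4 - v*(-8) = 4 - (-8)*v = 4 + 8*v)
-V(A(5, 5)) = -(4 + 8*6) = -(4 + 48) = -1*52 = -52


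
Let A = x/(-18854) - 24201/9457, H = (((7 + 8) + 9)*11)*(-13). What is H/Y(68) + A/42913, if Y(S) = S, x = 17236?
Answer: -3282492610279507/65037628074419 ≈ -50.471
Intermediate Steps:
H = -3432 (H = ((15 + 9)*11)*(-13) = (24*11)*(-13) = 264*(-13) = -3432)
A = -309643253/89151139 (A = 17236/(-18854) - 24201/9457 = 17236*(-1/18854) - 24201*1/9457 = -8618/9427 - 24201/9457 = -309643253/89151139 ≈ -3.4732)
H/Y(68) + A/42913 = -3432/68 - 309643253/89151139/42913 = -3432*1/68 - 309643253/89151139*1/42913 = -858/17 - 309643253/3825742827907 = -3282492610279507/65037628074419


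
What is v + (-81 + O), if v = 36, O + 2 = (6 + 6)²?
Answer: 97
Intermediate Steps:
O = 142 (O = -2 + (6 + 6)² = -2 + 12² = -2 + 144 = 142)
v + (-81 + O) = 36 + (-81 + 142) = 36 + 61 = 97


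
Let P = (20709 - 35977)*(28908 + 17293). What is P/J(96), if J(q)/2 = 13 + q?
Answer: -352698434/109 ≈ -3.2358e+6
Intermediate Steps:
J(q) = 26 + 2*q (J(q) = 2*(13 + q) = 26 + 2*q)
P = -705396868 (P = -15268*46201 = -705396868)
P/J(96) = -705396868/(26 + 2*96) = -705396868/(26 + 192) = -705396868/218 = -705396868*1/218 = -352698434/109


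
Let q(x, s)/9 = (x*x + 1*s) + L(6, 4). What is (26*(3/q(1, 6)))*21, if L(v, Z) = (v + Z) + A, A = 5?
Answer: 91/11 ≈ 8.2727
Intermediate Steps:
L(v, Z) = 5 + Z + v (L(v, Z) = (v + Z) + 5 = (Z + v) + 5 = 5 + Z + v)
q(x, s) = 135 + 9*s + 9*x**2 (q(x, s) = 9*((x*x + 1*s) + (5 + 4 + 6)) = 9*((x**2 + s) + 15) = 9*((s + x**2) + 15) = 9*(15 + s + x**2) = 135 + 9*s + 9*x**2)
(26*(3/q(1, 6)))*21 = (26*(3/(135 + 9*6 + 9*1**2)))*21 = (26*(3/(135 + 54 + 9*1)))*21 = (26*(3/(135 + 54 + 9)))*21 = (26*(3/198))*21 = (26*(3*(1/198)))*21 = (26*(1/66))*21 = (13/33)*21 = 91/11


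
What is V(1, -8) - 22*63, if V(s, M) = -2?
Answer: -1388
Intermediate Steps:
V(1, -8) - 22*63 = -2 - 22*63 = -2 - 1386 = -1388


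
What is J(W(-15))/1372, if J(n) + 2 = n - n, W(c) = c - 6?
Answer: -1/686 ≈ -0.0014577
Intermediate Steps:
W(c) = -6 + c
J(n) = -2 (J(n) = -2 + (n - n) = -2 + 0 = -2)
J(W(-15))/1372 = -2/1372 = -2*1/1372 = -1/686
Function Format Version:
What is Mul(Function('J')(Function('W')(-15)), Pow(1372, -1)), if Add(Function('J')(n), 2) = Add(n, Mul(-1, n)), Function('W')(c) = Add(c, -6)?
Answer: Rational(-1, 686) ≈ -0.0014577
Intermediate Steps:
Function('W')(c) = Add(-6, c)
Function('J')(n) = -2 (Function('J')(n) = Add(-2, Add(n, Mul(-1, n))) = Add(-2, 0) = -2)
Mul(Function('J')(Function('W')(-15)), Pow(1372, -1)) = Mul(-2, Pow(1372, -1)) = Mul(-2, Rational(1, 1372)) = Rational(-1, 686)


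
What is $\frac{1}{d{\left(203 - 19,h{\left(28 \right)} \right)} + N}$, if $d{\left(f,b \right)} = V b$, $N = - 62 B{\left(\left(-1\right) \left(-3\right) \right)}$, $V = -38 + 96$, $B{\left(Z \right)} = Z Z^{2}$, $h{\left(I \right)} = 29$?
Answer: $\frac{1}{8} \approx 0.125$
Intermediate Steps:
$B{\left(Z \right)} = Z^{3}$
$V = 58$
$N = -1674$ ($N = - 62 \left(\left(-1\right) \left(-3\right)\right)^{3} = - 62 \cdot 3^{3} = \left(-62\right) 27 = -1674$)
$d{\left(f,b \right)} = 58 b$
$\frac{1}{d{\left(203 - 19,h{\left(28 \right)} \right)} + N} = \frac{1}{58 \cdot 29 - 1674} = \frac{1}{1682 - 1674} = \frac{1}{8}$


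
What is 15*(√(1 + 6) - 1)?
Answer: -15 + 15*√7 ≈ 24.686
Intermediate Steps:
15*(√(1 + 6) - 1) = 15*(√7 - 1) = 15*(-1 + √7) = -15 + 15*√7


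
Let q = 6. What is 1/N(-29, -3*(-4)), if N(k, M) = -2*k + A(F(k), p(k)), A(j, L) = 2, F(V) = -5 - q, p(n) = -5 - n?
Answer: 1/60 ≈ 0.016667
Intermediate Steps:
F(V) = -11 (F(V) = -5 - 1*6 = -5 - 6 = -11)
N(k, M) = 2 - 2*k (N(k, M) = -2*k + 2 = 2 - 2*k)
1/N(-29, -3*(-4)) = 1/(2 - 2*(-29)) = 1/(2 + 58) = 1/60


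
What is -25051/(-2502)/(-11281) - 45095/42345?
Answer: -28308221233/26559783342 ≈ -1.0658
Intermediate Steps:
-25051/(-2502)/(-11281) - 45095/42345 = -25051*(-1/2502)*(-1/11281) - 45095*1/42345 = (25051/2502)*(-1/11281) - 9019/8469 = -25051/28225062 - 9019/8469 = -28308221233/26559783342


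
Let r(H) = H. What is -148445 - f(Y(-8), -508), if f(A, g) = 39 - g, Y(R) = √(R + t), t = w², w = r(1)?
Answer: -148992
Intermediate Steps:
w = 1
t = 1 (t = 1² = 1)
Y(R) = √(1 + R) (Y(R) = √(R + 1) = √(1 + R))
-148445 - f(Y(-8), -508) = -148445 - (39 - 1*(-508)) = -148445 - (39 + 508) = -148445 - 1*547 = -148445 - 547 = -148992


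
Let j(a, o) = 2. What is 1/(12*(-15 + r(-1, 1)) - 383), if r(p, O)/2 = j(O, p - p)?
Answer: -1/515 ≈ -0.0019417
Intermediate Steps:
r(p, O) = 4 (r(p, O) = 2*2 = 4)
1/(12*(-15 + r(-1, 1)) - 383) = 1/(12*(-15 + 4) - 383) = 1/(12*(-11) - 383) = 1/(-132 - 383) = 1/(-515) = -1/515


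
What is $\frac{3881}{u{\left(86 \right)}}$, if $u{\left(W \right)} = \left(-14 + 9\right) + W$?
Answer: $\frac{3881}{81} \approx 47.914$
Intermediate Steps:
$u{\left(W \right)} = -5 + W$
$\frac{3881}{u{\left(86 \right)}} = \frac{3881}{-5 + 86} = \frac{3881}{81}$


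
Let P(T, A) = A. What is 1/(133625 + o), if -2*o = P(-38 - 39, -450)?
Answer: 1/133850 ≈ 7.4710e-6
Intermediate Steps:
o = 225 (o = -½*(-450) = 225)
1/(133625 + o) = 1/(133625 + 225) = 1/133850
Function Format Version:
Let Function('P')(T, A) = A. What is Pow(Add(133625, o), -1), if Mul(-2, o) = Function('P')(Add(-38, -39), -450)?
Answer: Rational(1, 133850) ≈ 7.4710e-6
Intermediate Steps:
o = 225 (o = Mul(Rational(-1, 2), -450) = 225)
Pow(Add(133625, o), -1) = Pow(Add(133625, 225), -1) = Pow(133850, -1) = Rational(1, 133850)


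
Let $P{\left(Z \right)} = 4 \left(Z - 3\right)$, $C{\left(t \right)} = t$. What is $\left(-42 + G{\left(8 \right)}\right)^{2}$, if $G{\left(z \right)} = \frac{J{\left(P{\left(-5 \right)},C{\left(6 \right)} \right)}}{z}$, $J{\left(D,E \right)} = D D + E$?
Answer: $\frac{120409}{16} \approx 7525.6$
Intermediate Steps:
$P{\left(Z \right)} = -12 + 4 Z$ ($P{\left(Z \right)} = 4 \left(-3 + Z\right) = -12 + 4 Z$)
$J{\left(D,E \right)} = E + D^{2}$ ($J{\left(D,E \right)} = D^{2} + E = E + D^{2}$)
$G{\left(z \right)} = \frac{1030}{z}$ ($G{\left(z \right)} = \frac{6 + \left(-12 + 4 \left(-5\right)\right)^{2}}{z} = \frac{6 + \left(-12 - 20\right)^{2}}{z} = \frac{6 + \left(-32\right)^{2}}{z} = \frac{6 + 1024}{z} = \frac{1030}{z}$)
$\left(-42 + G{\left(8 \right)}\right)^{2} = \left(-42 + \frac{1030}{8}\right)^{2} = \left(-42 + 1030 \cdot \frac{1}{8}\right)^{2} = \left(-42 + \frac{515}{4}\right)^{2} = \left(\frac{347}{4}\right)^{2} = \frac{120409}{16}$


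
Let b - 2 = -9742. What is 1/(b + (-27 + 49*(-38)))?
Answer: -1/11629 ≈ -8.5992e-5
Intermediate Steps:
b = -9740 (b = 2 - 9742 = -9740)
1/(b + (-27 + 49*(-38))) = 1/(-9740 + (-27 + 49*(-38))) = 1/(-9740 + (-27 - 1862)) = 1/(-9740 - 1889) = 1/(-11629) = -1/11629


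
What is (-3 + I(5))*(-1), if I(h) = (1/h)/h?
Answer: 74/25 ≈ 2.9600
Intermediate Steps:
I(h) = h⁻² (I(h) = 1/(h*h) = h⁻²)
(-3 + I(5))*(-1) = (-3 + 5⁻²)*(-1) = (-3 + 1/25)*(-1) = -74/25*(-1) = 74/25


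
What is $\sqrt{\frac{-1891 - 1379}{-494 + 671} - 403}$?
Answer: $\frac{9 i \sqrt{18113}}{59} \approx 20.53 i$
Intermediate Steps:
$\sqrt{\frac{-1891 - 1379}{-494 + 671} - 403} = \sqrt{\frac{-1891 - 1379}{177} - 403} = \sqrt{\left(-1891 - 1379\right) \frac{1}{177} - 403} = \sqrt{\left(-3270\right) \frac{1}{177} - 403} = \sqrt{- \frac{1090}{59} - 403} = \sqrt{- \frac{24867}{59}} = \frac{9 i \sqrt{18113}}{59}$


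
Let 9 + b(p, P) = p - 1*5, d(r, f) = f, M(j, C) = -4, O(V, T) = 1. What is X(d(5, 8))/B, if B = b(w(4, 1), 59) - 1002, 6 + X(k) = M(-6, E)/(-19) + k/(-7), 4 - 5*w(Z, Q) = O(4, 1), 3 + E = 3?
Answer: 4610/675241 ≈ 0.0068272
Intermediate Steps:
E = 0 (E = -3 + 3 = 0)
w(Z, Q) = ⅗ (w(Z, Q) = ⅘ - ⅕*1 = ⅘ - ⅕ = ⅗)
X(k) = -110/19 - k/7 (X(k) = -6 + (-4/(-19) + k/(-7)) = -6 + (-4*(-1/19) + k*(-⅐)) = -6 + (4/19 - k/7) = -110/19 - k/7)
b(p, P) = -14 + p (b(p, P) = -9 + (p - 1*5) = -9 + (p - 5) = -9 + (-5 + p) = -14 + p)
B = -5077/5 (B = (-14 + ⅗) - 1002 = -67/5 - 1002 = -5077/5 ≈ -1015.4)
X(d(5, 8))/B = (-110/19 - ⅐*8)/(-5077/5) = (-110/19 - 8/7)*(-5/5077) = -922/133*(-5/5077) = 4610/675241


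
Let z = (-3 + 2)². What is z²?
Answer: 1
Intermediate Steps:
z = 1 (z = (-1)² = 1)
z² = 1² = 1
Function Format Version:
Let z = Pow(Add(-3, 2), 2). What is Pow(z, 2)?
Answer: 1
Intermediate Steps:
z = 1 (z = Pow(-1, 2) = 1)
Pow(z, 2) = Pow(1, 2) = 1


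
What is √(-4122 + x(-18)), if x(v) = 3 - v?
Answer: I*√4101 ≈ 64.039*I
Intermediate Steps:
√(-4122 + x(-18)) = √(-4122 + (3 - 1*(-18))) = √(-4122 + (3 + 18)) = √(-4122 + 21) = √(-4101) = I*√4101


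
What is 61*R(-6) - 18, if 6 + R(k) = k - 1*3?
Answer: -933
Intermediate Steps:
R(k) = -9 + k (R(k) = -6 + (k - 1*3) = -6 + (k - 3) = -6 + (-3 + k) = -9 + k)
61*R(-6) - 18 = 61*(-9 - 6) - 18 = 61*(-15) - 18 = -915 - 18 = -933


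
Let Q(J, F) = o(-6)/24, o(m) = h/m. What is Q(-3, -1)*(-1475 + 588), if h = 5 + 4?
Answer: 887/16 ≈ 55.438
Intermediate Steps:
h = 9
o(m) = 9/m
Q(J, F) = -1/16 (Q(J, F) = (9/(-6))/24 = (9*(-⅙))*(1/24) = -3/2*1/24 = -1/16)
Q(-3, -1)*(-1475 + 588) = -(-1475 + 588)/16 = -1/16*(-887) = 887/16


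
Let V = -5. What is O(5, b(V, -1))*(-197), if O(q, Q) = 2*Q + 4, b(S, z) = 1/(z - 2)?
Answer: -1970/3 ≈ -656.67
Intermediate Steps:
b(S, z) = 1/(-2 + z)
O(q, Q) = 4 + 2*Q
O(5, b(V, -1))*(-197) = (4 + 2/(-2 - 1))*(-197) = (4 + 2/(-3))*(-197) = (4 + 2*(-1/3))*(-197) = (4 - 2/3)*(-197) = (10/3)*(-197) = -1970/3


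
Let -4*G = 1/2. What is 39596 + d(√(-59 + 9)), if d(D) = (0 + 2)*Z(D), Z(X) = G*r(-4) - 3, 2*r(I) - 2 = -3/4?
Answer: 1266875/32 ≈ 39590.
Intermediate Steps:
r(I) = 5/8 (r(I) = 1 + (-3/4)/2 = 1 + (-3*¼)/2 = 1 + (½)*(-¾) = 1 - 3/8 = 5/8)
G = -⅛ (G = -¼/2 = -¼*½ = -⅛ ≈ -0.12500)
Z(X) = -197/64 (Z(X) = -⅛*5/8 - 3 = -5/64 - 3 = -197/64)
d(D) = -197/32 (d(D) = (0 + 2)*(-197/64) = 2*(-197/64) = -197/32)
39596 + d(√(-59 + 9)) = 39596 - 197/32 = 1266875/32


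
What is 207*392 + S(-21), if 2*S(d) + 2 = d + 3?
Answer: 81134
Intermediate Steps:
S(d) = ½ + d/2 (S(d) = -1 + (d + 3)/2 = -1 + (3 + d)/2 = -1 + (3/2 + d/2) = ½ + d/2)
207*392 + S(-21) = 207*392 + (½ + (½)*(-21)) = 81144 + (½ - 21/2) = 81144 - 10 = 81134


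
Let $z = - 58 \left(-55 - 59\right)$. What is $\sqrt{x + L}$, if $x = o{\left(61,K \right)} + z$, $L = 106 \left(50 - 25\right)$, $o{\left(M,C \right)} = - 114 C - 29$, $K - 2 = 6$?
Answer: $\sqrt{8321} \approx 91.219$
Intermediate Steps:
$K = 8$ ($K = 2 + 6 = 8$)
$z = 6612$ ($z = \left(-58\right) \left(-114\right) = 6612$)
$o{\left(M,C \right)} = -29 - 114 C$
$L = 2650$ ($L = 106 \cdot 25 = 2650$)
$x = 5671$ ($x = \left(-29 - 912\right) + 6612 = -941 + 6612 = 5671$)
$\sqrt{x + L} = \sqrt{5671 + 2650} = \sqrt{8321}$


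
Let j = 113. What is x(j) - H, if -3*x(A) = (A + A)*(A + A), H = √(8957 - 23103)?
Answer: -51076/3 - I*√14146 ≈ -17025.0 - 118.94*I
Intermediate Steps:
H = I*√14146 (H = √(-14146) = I*√14146 ≈ 118.94*I)
x(A) = -4*A²/3 (x(A) = -(A + A)*(A + A)/3 = -2*A*2*A/3 = -4*A²/3)
x(j) - H = -4/3*113² - I*√14146 = -4/3*12769 - I*√14146 = -51076/3 - I*√14146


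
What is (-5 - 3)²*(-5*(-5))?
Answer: 1600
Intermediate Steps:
(-5 - 3)²*(-5*(-5)) = (-8)²*25 = 64*25 = 1600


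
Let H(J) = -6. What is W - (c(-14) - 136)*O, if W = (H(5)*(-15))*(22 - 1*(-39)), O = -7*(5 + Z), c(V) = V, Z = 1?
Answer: -810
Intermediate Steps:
O = -42 (O = -7*(5 + 1) = -7*6 = -42)
W = 5490 (W = (-6*(-15))*(22 - 1*(-39)) = 90*(22 + 39) = 90*61 = 5490)
W - (c(-14) - 136)*O = 5490 - (-14 - 136)*(-42) = 5490 - (-150)*(-42) = 5490 - 1*6300 = 5490 - 6300 = -810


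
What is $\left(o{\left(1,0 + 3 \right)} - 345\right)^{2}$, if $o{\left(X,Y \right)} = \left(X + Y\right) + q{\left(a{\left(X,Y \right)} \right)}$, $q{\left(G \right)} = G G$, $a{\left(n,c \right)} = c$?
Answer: $110224$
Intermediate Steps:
$q{\left(G \right)} = G^{2}$
$o{\left(X,Y \right)} = X + Y + Y^{2}$ ($o{\left(X,Y \right)} = \left(X + Y\right) + Y^{2} = X + Y + Y^{2}$)
$\left(o{\left(1,0 + 3 \right)} - 345\right)^{2} = \left(\left(1 + \left(0 + 3\right) + \left(0 + 3\right)^{2}\right) - 345\right)^{2} = \left(\left(1 + 3 + 3^{2}\right) - 345\right)^{2} = \left(\left(1 + 3 + 9\right) - 345\right)^{2} = \left(13 - 345\right)^{2} = \left(-332\right)^{2} = 110224$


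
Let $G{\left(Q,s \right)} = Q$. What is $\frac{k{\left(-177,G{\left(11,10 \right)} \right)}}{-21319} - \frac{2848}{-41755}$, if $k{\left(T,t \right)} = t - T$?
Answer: $\frac{52866572}{890174845} \approx 0.059389$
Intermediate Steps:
$\frac{k{\left(-177,G{\left(11,10 \right)} \right)}}{-21319} - \frac{2848}{-41755} = \frac{11 - -177}{-21319} - \frac{2848}{-41755} = \left(11 + 177\right) \left(- \frac{1}{21319}\right) - - \frac{2848}{41755} = 188 \left(- \frac{1}{21319}\right) + \frac{2848}{41755} = - \frac{188}{21319} + \frac{2848}{41755} = \frac{52866572}{890174845}$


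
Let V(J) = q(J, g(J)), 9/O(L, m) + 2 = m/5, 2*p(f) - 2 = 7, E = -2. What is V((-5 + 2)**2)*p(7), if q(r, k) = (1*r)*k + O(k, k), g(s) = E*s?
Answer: -41229/56 ≈ -736.23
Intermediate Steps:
p(f) = 9/2 (p(f) = 1 + (1/2)*7 = 1 + 7/2 = 9/2)
O(L, m) = 9/(-2 + m/5)
g(s) = -2*s
q(r, k) = 45/(-10 + k) + k*r (q(r, k) = (1*r)*k + 45/(-10 + k) = r*k + 45/(-10 + k) = k*r + 45/(-10 + k) = 45/(-10 + k) + k*r)
V(J) = (45 - 2*J**2*(-10 - 2*J))/(-10 - 2*J) (V(J) = (45 + (-2*J)*J*(-10 - 2*J))/(-10 - 2*J) = (45 - 2*J**2*(-10 - 2*J))/(-10 - 2*J))
V((-5 + 2)**2)*p(7) = ((-45 + 4*((-5 + 2)**2)**2*(-5 - (-5 + 2)**2))/(2*(5 + (-5 + 2)**2)))*(9/2) = ((-45 + 4*((-3)**2)**2*(-5 - 1*(-3)**2))/(2*(5 + (-3)**2)))*(9/2) = ((-45 + 4*9**2*(-5 - 1*9))/(2*(5 + 9)))*(9/2) = ((1/2)*(-45 + 4*81*(-5 - 9))/14)*(9/2) = ((1/2)*(1/14)*(-45 + 4*81*(-14)))*(9/2) = ((1/2)*(1/14)*(-45 - 4536))*(9/2) = ((1/2)*(1/14)*(-4581))*(9/2) = -4581/28*9/2 = -41229/56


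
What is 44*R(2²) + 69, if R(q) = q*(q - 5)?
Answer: -107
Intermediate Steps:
R(q) = q*(-5 + q)
44*R(2²) + 69 = 44*(2²*(-5 + 2²)) + 69 = 44*(4*(-5 + 4)) + 69 = 44*(4*(-1)) + 69 = 44*(-4) + 69 = -176 + 69 = -107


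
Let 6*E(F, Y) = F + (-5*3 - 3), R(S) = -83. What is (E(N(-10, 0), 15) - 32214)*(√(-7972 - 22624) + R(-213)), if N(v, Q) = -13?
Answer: 16045145/6 - 193315*I*√7649/3 ≈ 2.6742e+6 - 5.6357e+6*I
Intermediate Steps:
E(F, Y) = -3 + F/6 (E(F, Y) = (F + (-5*3 - 3))/6 = (F + (-15 - 3))/6 = (F - 18)/6 = (-18 + F)/6 = -3 + F/6)
(E(N(-10, 0), 15) - 32214)*(√(-7972 - 22624) + R(-213)) = ((-3 + (⅙)*(-13)) - 32214)*(√(-7972 - 22624) - 83) = ((-3 - 13/6) - 32214)*(√(-30596) - 83) = (-31/6 - 32214)*(2*I*√7649 - 83) = -193315*(-83 + 2*I*√7649)/6 = 16045145/6 - 193315*I*√7649/3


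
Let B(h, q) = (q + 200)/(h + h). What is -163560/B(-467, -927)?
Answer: -152765040/727 ≈ -2.1013e+5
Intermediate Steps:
B(h, q) = (200 + q)/(2*h) (B(h, q) = (200 + q)/((2*h)) = (200 + q)*(1/(2*h)) = (200 + q)/(2*h))
-163560/B(-467, -927) = -163560*(-934/(200 - 927)) = -163560/((1/2)*(-1/467)*(-727)) = -163560/727/934 = -163560*934/727 = -152765040/727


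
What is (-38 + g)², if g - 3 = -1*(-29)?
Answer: 36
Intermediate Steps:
g = 32 (g = 3 - 1*(-29) = 3 + 29 = 32)
(-38 + g)² = (-38 + 32)² = (-6)² = 36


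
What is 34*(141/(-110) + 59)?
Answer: 107933/55 ≈ 1962.4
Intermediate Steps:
34*(141/(-110) + 59) = 34*(141*(-1/110) + 59) = 34*(-141/110 + 59) = 34*(6349/110) = 107933/55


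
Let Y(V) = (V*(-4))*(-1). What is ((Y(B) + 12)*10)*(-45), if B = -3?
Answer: 0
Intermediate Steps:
Y(V) = 4*V (Y(V) = -4*V*(-1) = 4*V)
((Y(B) + 12)*10)*(-45) = ((4*(-3) + 12)*10)*(-45) = ((-12 + 12)*10)*(-45) = (0*10)*(-45) = 0*(-45) = 0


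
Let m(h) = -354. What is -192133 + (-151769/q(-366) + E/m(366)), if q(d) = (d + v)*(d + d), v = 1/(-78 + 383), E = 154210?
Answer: -5073128188397/26344444 ≈ -1.9257e+5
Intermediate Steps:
v = 1/305 ≈ 0.0032787
q(d) = 2*d*(1/305 + d) (q(d) = (d + 1/305)*(d + d) = (1/305 + d)*(2*d) = 2*d*(1/305 + d))
-192133 + (-151769/q(-366) + E/m(366)) = -192133 + (-151769*(-5/(12*(1 + 305*(-366)))) + 154210/(-354)) = -192133 + (-151769*(-5/(12*(1 - 111630))) + 154210*(-1/354)) = -192133 + (-151769/((2/305)*(-366)*(-111629)) - 77105/177) = -192133 + (-151769/1339548/5 - 77105/177) = -192133 + (-151769*5/1339548 - 77105/177) = -192133 + (-758845/1339548 - 77105/177) = -192133 - 11491129345/26344444 = -5073128188397/26344444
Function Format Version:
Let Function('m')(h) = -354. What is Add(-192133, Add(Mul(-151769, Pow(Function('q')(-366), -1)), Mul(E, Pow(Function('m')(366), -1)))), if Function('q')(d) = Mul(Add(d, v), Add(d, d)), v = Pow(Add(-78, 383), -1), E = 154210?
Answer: Rational(-5073128188397, 26344444) ≈ -1.9257e+5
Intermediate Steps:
v = Rational(1, 305) (v = Pow(305, -1) = Rational(1, 305) ≈ 0.0032787)
Function('q')(d) = Mul(2, d, Add(Rational(1, 305), d)) (Function('q')(d) = Mul(Add(d, Rational(1, 305)), Add(d, d)) = Mul(Add(Rational(1, 305), d), Mul(2, d)) = Mul(2, d, Add(Rational(1, 305), d)))
Add(-192133, Add(Mul(-151769, Pow(Function('q')(-366), -1)), Mul(E, Pow(Function('m')(366), -1)))) = Add(-192133, Add(Mul(-151769, Pow(Mul(Rational(2, 305), -366, Add(1, Mul(305, -366))), -1)), Mul(154210, Pow(-354, -1)))) = Add(-192133, Add(Mul(-151769, Pow(Mul(Rational(2, 305), -366, Add(1, -111630)), -1)), Mul(154210, Rational(-1, 354)))) = Add(-192133, Add(Mul(-151769, Pow(Mul(Rational(2, 305), -366, -111629), -1)), Rational(-77105, 177))) = Add(-192133, Add(Mul(-151769, Pow(Rational(1339548, 5), -1)), Rational(-77105, 177))) = Add(-192133, Add(Mul(-151769, Rational(5, 1339548)), Rational(-77105, 177))) = Add(-192133, Add(Rational(-758845, 1339548), Rational(-77105, 177))) = Add(-192133, Rational(-11491129345, 26344444)) = Rational(-5073128188397, 26344444)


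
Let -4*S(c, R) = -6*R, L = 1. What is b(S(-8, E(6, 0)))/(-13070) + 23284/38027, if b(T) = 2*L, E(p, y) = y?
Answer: 152122913/248506445 ≈ 0.61215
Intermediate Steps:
S(c, R) = 3*R/2 (S(c, R) = -(-3)*R/2 = 3*R/2)
b(T) = 2 (b(T) = 2*1 = 2)
b(S(-8, E(6, 0)))/(-13070) + 23284/38027 = 2/(-13070) + 23284/38027 = 2*(-1/13070) + 23284*(1/38027) = -1/6535 + 23284/38027 = 152122913/248506445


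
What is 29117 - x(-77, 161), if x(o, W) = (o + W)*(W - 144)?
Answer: 27689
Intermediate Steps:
x(o, W) = (-144 + W)*(W + o) (x(o, W) = (W + o)*(-144 + W) = (-144 + W)*(W + o))
29117 - x(-77, 161) = 29117 - (161² - 144*161 - 144*(-77) + 161*(-77)) = 29117 - (25921 - 23184 + 11088 - 12397) = 29117 - 1*1428 = 29117 - 1428 = 27689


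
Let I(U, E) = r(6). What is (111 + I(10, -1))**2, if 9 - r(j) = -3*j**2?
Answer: 51984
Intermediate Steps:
r(j) = 9 + 3*j**2 (r(j) = 9 - (-3)*j**2 = 9 + 3*j**2)
I(U, E) = 117 (I(U, E) = 9 + 3*6**2 = 9 + 3*36 = 9 + 108 = 117)
(111 + I(10, -1))**2 = (111 + 117)**2 = 228**2 = 51984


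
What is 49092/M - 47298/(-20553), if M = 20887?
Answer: 665633734/143096837 ≈ 4.6516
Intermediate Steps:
49092/M - 47298/(-20553) = 49092/20887 - 47298/(-20553) = 49092*(1/20887) - 47298*(-1/20553) = 49092/20887 + 15766/6851 = 665633734/143096837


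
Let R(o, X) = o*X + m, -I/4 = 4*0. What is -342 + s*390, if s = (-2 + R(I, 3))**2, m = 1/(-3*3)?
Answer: 37696/27 ≈ 1396.1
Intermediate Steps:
I = 0 (I = -16*0 = -4*0 = 0)
m = -1/9 (m = 1/(-9) = -1/9 ≈ -0.11111)
R(o, X) = -1/9 + X*o (R(o, X) = o*X - 1/9 = X*o - 1/9 = -1/9 + X*o)
s = 361/81 (s = (-2 + (-1/9 + 3*0))**2 = (-2 + (-1/9 + 0))**2 = (-2 - 1/9)**2 = (-19/9)**2 = 361/81 ≈ 4.4568)
-342 + s*390 = -342 + (361/81)*390 = -342 + 46930/27 = 37696/27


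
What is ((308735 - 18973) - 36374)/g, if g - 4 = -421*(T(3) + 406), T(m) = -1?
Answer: -253388/170501 ≈ -1.4861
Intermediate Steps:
g = -170501 (g = 4 - 421*(-1 + 406) = 4 - 421*405 = 4 - 170505 = -170501)
((308735 - 18973) - 36374)/g = ((308735 - 18973) - 36374)/(-170501) = (289762 - 36374)*(-1/170501) = 253388*(-1/170501) = -253388/170501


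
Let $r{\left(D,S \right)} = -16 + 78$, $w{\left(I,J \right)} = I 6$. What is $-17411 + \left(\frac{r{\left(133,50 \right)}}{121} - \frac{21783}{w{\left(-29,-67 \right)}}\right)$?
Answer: $- \frac{121308221}{7018} \approx -17285.0$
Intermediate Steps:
$w{\left(I,J \right)} = 6 I$
$r{\left(D,S \right)} = 62$
$-17411 + \left(\frac{r{\left(133,50 \right)}}{121} - \frac{21783}{w{\left(-29,-67 \right)}}\right) = -17411 + \left(\frac{62}{121} - \frac{21783}{6 \left(-29\right)}\right) = -17411 + \left(62 \cdot \frac{1}{121} - \frac{21783}{-174}\right) = -17411 + \left(\frac{62}{121} - - \frac{7261}{58}\right) = -17411 + \left(\frac{62}{121} + \frac{7261}{58}\right) = -17411 + \frac{882177}{7018} = - \frac{121308221}{7018}$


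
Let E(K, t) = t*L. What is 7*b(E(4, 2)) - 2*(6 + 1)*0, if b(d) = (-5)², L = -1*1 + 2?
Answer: 175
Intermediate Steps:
L = 1 (L = -1 + 2 = 1)
E(K, t) = t (E(K, t) = t*1 = t)
b(d) = 25
7*b(E(4, 2)) - 2*(6 + 1)*0 = 7*25 - 2*(6 + 1)*0 = 175 - 14*0 = 175 - 2*0 = 175 + 0 = 175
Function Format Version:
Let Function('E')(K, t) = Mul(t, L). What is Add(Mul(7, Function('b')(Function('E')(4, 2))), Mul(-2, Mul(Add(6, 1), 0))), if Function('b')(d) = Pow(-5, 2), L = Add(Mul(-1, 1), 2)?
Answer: 175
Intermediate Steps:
L = 1 (L = Add(-1, 2) = 1)
Function('E')(K, t) = t (Function('E')(K, t) = Mul(t, 1) = t)
Function('b')(d) = 25
Add(Mul(7, Function('b')(Function('E')(4, 2))), Mul(-2, Mul(Add(6, 1), 0))) = Add(Mul(7, 25), Mul(-2, Mul(Add(6, 1), 0))) = Add(175, Mul(-2, Mul(7, 0))) = Add(175, Mul(-2, 0)) = Add(175, 0) = 175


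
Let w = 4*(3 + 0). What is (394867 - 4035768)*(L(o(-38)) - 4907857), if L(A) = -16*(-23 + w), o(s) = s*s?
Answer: 17868380660581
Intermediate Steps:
w = 12 (w = 4*3 = 12)
o(s) = s²
L(A) = 176 (L(A) = -16*(-23 + 12) = -16*(-11) = 176)
(394867 - 4035768)*(L(o(-38)) - 4907857) = (394867 - 4035768)*(176 - 4907857) = -3640901*(-4907681) = 17868380660581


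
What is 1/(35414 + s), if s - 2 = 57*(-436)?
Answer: 1/10564 ≈ 9.4661e-5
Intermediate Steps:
s = -24850 (s = 2 + 57*(-436) = 2 - 24852 = -24850)
1/(35414 + s) = 1/(35414 - 24850) = 1/10564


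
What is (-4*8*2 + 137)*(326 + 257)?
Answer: 42559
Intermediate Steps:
(-4*8*2 + 137)*(326 + 257) = (-32*2 + 137)*583 = (-64 + 137)*583 = 73*583 = 42559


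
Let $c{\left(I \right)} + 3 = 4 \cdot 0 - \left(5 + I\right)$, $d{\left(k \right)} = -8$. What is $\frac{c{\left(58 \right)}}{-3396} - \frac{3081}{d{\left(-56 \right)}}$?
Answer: $\frac{871967}{2264} \approx 385.14$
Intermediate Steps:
$c{\left(I \right)} = -8 - I$ ($c{\left(I \right)} = -3 + \left(4 \cdot 0 - \left(5 + I\right)\right) = -3 + \left(0 - \left(5 + I\right)\right) = -3 - \left(5 + I\right) = -8 - I$)
$\frac{c{\left(58 \right)}}{-3396} - \frac{3081}{d{\left(-56 \right)}} = \frac{-8 - 58}{-3396} - \frac{3081}{-8} = \left(-8 - 58\right) \left(- \frac{1}{3396}\right) - - \frac{3081}{8} = \left(-66\right) \left(- \frac{1}{3396}\right) + \frac{3081}{8} = \frac{11}{566} + \frac{3081}{8} = \frac{871967}{2264}$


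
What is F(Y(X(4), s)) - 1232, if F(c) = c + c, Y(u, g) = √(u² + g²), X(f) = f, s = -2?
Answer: -1232 + 4*√5 ≈ -1223.1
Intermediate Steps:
Y(u, g) = √(g² + u²)
F(c) = 2*c
F(Y(X(4), s)) - 1232 = 2*√((-2)² + 4²) - 1232 = 2*√(4 + 16) - 1232 = 2*√20 - 1232 = 2*(2*√5) - 1232 = 4*√5 - 1232 = -1232 + 4*√5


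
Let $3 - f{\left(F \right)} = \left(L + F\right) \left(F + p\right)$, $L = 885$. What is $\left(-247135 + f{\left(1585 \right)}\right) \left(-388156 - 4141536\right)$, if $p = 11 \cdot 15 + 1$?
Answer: $20710213852584$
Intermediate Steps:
$p = 166$ ($p = 165 + 1 = 166$)
$f{\left(F \right)} = 3 - \left(166 + F\right) \left(885 + F\right)$ ($f{\left(F \right)} = 3 - \left(885 + F\right) \left(F + 166\right) = 3 - \left(885 + F\right) \left(166 + F\right) = 3 - \left(166 + F\right) \left(885 + F\right)$)
$\left(-247135 + f{\left(1585 \right)}\right) \left(-388156 - 4141536\right) = \left(-247135 - 4324967\right) \left(-388156 - 4141536\right) = \left(-247135 - 4324967\right) \left(-4529692\right) = \left(-4572102\right) \left(-4529692\right) = 20710213852584$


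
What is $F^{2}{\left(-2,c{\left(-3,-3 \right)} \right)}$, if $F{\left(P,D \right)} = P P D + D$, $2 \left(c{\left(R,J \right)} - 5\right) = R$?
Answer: $\frac{1225}{4} \approx 306.25$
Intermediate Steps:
$c{\left(R,J \right)} = 5 + \frac{R}{2}$
$F{\left(P,D \right)} = D + D P^{2}$ ($F{\left(P,D \right)} = P^{2} D + D = D P^{2} + D = D + D P^{2}$)
$F^{2}{\left(-2,c{\left(-3,-3 \right)} \right)} = \left(\left(5 + \frac{1}{2} \left(-3\right)\right) \left(1 + \left(-2\right)^{2}\right)\right)^{2} = \left(\left(5 - \frac{3}{2}\right) \left(1 + 4\right)\right)^{2} = \left(\frac{7}{2} \cdot 5\right)^{2} = \left(\frac{35}{2}\right)^{2} = \frac{1225}{4}$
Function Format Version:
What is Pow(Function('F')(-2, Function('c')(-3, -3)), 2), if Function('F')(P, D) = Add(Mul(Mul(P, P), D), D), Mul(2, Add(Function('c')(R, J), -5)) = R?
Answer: Rational(1225, 4) ≈ 306.25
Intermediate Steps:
Function('c')(R, J) = Add(5, Mul(Rational(1, 2), R))
Function('F')(P, D) = Add(D, Mul(D, Pow(P, 2))) (Function('F')(P, D) = Add(Mul(Pow(P, 2), D), D) = Add(Mul(D, Pow(P, 2)), D) = Add(D, Mul(D, Pow(P, 2))))
Pow(Function('F')(-2, Function('c')(-3, -3)), 2) = Pow(Mul(Add(5, Mul(Rational(1, 2), -3)), Add(1, Pow(-2, 2))), 2) = Pow(Mul(Add(5, Rational(-3, 2)), Add(1, 4)), 2) = Pow(Mul(Rational(7, 2), 5), 2) = Pow(Rational(35, 2), 2) = Rational(1225, 4)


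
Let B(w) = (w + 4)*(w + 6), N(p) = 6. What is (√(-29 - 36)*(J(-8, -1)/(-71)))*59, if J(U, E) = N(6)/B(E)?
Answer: -118*I*√65/355 ≈ -2.6798*I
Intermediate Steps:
B(w) = (4 + w)*(6 + w)
J(U, E) = 6/(24 + E² + 10*E)
(√(-29 - 36)*(J(-8, -1)/(-71)))*59 = (√(-29 - 36)*((6/(24 + (-1)² + 10*(-1)))/(-71)))*59 = (√(-65)*((6/(24 + 1 - 10))*(-1/71)))*59 = ((I*√65)*((6/15)*(-1/71)))*59 = ((I*√65)*((6*(1/15))*(-1/71)))*59 = ((I*√65)*((⅖)*(-1/71)))*59 = ((I*√65)*(-2/355))*59 = -2*I*√65/355*59 = -118*I*√65/355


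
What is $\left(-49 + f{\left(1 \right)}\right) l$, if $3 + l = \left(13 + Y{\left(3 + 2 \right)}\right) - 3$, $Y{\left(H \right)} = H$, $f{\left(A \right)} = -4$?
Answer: $-636$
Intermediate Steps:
$l = 12$ ($l = -3 + \left(\left(13 + \left(3 + 2\right)\right) - 3\right) = -3 + \left(\left(13 + 5\right) - 3\right) = -3 + \left(18 - 3\right) = -3 + 15 = 12$)
$\left(-49 + f{\left(1 \right)}\right) l = \left(-49 - 4\right) 12 = \left(-53\right) 12 = -636$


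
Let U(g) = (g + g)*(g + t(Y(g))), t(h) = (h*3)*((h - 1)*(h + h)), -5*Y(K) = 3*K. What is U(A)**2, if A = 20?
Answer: 201134310400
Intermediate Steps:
Y(K) = -3*K/5
t(h) = 6*h**2*(-1 + h) (t(h) = (3*h)*((-1 + h)*(2*h)) = (3*h)*(2*h*(-1 + h)) = 6*h**2*(-1 + h))
U(g) = 2*g*(g + 54*g**2*(-1 - 3*g/5)/25) (U(g) = (g + g)*(g + 6*(-3*g/5)**2*(-1 - 3*g/5)) = (2*g)*(g + 6*(9*g**2/25)*(-1 - 3*g/5)) = (2*g)*(g + 54*g**2*(-1 - 3*g/5)/25) = 2*g*(g + 54*g**2*(-1 - 3*g/5)/25))
U(A)**2 = ((2/125)*20**2*(125 - 270*20 - 162*20**2))**2 = ((2/125)*400*(125 - 5400 - 162*400))**2 = ((2/125)*400*(125 - 5400 - 64800))**2 = ((2/125)*400*(-70075))**2 = (-448480)**2 = 201134310400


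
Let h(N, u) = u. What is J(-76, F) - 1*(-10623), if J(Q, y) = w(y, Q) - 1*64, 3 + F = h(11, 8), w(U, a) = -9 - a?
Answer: 10626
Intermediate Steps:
F = 5 (F = -3 + 8 = 5)
J(Q, y) = -73 - Q (J(Q, y) = (-9 - Q) - 1*64 = (-9 - Q) - 64 = -73 - Q)
J(-76, F) - 1*(-10623) = (-73 - 1*(-76)) - 1*(-10623) = (-73 + 76) + 10623 = 3 + 10623 = 10626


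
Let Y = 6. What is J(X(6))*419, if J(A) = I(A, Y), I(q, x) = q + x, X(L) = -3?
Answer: 1257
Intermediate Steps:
J(A) = 6 + A (J(A) = A + 6 = 6 + A)
J(X(6))*419 = (6 - 3)*419 = 3*419 = 1257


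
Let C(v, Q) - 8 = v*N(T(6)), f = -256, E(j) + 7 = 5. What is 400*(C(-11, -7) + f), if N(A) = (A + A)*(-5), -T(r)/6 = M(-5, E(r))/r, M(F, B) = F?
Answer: 120800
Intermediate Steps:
E(j) = -2 (E(j) = -7 + 5 = -2)
T(r) = 30/r (T(r) = -(-30)/r = 30/r)
N(A) = -10*A (N(A) = (2*A)*(-5) = -10*A)
C(v, Q) = 8 - 50*v (C(v, Q) = 8 + v*(-300/6) = 8 + v*(-10*5) = 8 + v*(-50) = 8 - 50*v)
400*(C(-11, -7) + f) = 400*((8 - 50*(-11)) - 256) = 400*((8 + 550) - 256) = 400*(558 - 256) = 400*302 = 120800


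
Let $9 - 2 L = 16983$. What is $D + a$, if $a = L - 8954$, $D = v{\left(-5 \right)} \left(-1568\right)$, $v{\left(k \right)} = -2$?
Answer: $-14305$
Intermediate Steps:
$L = -8487$ ($L = \frac{9}{2} - \frac{16983}{2} = -8487$)
$D = 3136$ ($D = \left(-2\right) \left(-1568\right) = 3136$)
$a = -17441$ ($a = -8487 - 8954 = -17441$)
$D + a = 3136 - 17441 = -14305$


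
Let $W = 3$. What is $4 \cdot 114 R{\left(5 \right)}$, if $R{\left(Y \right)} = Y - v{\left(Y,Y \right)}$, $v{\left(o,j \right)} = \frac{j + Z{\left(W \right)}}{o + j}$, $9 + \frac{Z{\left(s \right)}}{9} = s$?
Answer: $\frac{22572}{5} \approx 4514.4$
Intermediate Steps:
$Z{\left(s \right)} = -81 + 9 s$
$v{\left(o,j \right)} = \frac{-54 + j}{j + o}$ ($v{\left(o,j \right)} = \frac{j + \left(-81 + 9 \cdot 3\right)}{o + j} = \frac{j + \left(-81 + 27\right)}{j + o} = \frac{j - 54}{j + o} = \frac{-54 + j}{j + o}$)
$R{\left(Y \right)} = Y - \frac{-54 + Y}{2 Y}$ ($R{\left(Y \right)} = Y - \frac{-54 + Y}{Y + Y} = Y - \frac{-54 + Y}{2 Y}$)
$4 \cdot 114 R{\left(5 \right)} = 4 \cdot 114 \left(- \frac{1}{2} + 5 + \frac{27}{5}\right) = 456 \left(- \frac{1}{2} + 5 + 27 \cdot \frac{1}{5}\right) = 456 \left(- \frac{1}{2} + 5 + \frac{27}{5}\right) = 456 \cdot \frac{99}{10} = \frac{22572}{5}$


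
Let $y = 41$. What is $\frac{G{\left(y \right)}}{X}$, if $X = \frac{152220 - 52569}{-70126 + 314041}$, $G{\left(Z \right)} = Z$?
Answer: $\frac{3333505}{33217} \approx 100.36$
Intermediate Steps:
$X = \frac{33217}{81305}$ ($X = \frac{99651}{243915} = 99651 \cdot \frac{1}{243915} = \frac{33217}{81305} \approx 0.40855$)
$\frac{G{\left(y \right)}}{X} = \frac{41}{\frac{33217}{81305}} = 41 \cdot \frac{81305}{33217} = \frac{3333505}{33217}$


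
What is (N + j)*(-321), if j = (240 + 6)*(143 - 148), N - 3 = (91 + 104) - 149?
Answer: 379101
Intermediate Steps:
N = 49 (N = 3 + ((91 + 104) - 149) = 3 + (195 - 149) = 3 + 46 = 49)
j = -1230 (j = 246*(-5) = -1230)
(N + j)*(-321) = (49 - 1230)*(-321) = -1181*(-321) = 379101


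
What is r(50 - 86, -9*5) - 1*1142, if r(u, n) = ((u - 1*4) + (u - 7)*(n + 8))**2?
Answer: 2404459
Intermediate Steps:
r(u, n) = (-4 + u + (-7 + u)*(8 + n))**2 (r(u, n) = ((u - 4) + (-7 + u)*(8 + n))**2 = ((-4 + u) + (-7 + u)*(8 + n))**2 = (-4 + u + (-7 + u)*(8 + n))**2)
r(50 - 86, -9*5) - 1*1142 = (-60 - (-63)*5 + 9*(50 - 86) + (-9*5)*(50 - 86))**2 - 1*1142 = (-60 - 7*(-45) + 9*(-36) - 45*(-36))**2 - 1142 = (-60 + 315 - 324 + 1620)**2 - 1142 = 1551**2 - 1142 = 2405601 - 1142 = 2404459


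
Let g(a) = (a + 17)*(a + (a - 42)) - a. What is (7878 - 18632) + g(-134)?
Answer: 25650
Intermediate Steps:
g(a) = -a + (-42 + 2*a)*(17 + a) (g(a) = (17 + a)*(a + (-42 + a)) - a = (17 + a)*(-42 + 2*a) - a = (-42 + 2*a)*(17 + a) - a = -a + (-42 + 2*a)*(17 + a))
(7878 - 18632) + g(-134) = (7878 - 18632) + (-714 - 9*(-134) + 2*(-134)**2) = -10754 + (-714 + 1206 + 2*17956) = -10754 + (-714 + 1206 + 35912) = -10754 + 36404 = 25650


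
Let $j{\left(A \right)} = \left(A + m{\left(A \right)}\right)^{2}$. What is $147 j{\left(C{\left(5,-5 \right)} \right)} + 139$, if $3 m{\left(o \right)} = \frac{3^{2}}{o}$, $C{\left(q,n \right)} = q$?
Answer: $\frac{118723}{25} \approx 4748.9$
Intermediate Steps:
$m{\left(o \right)} = \frac{3}{o}$ ($m{\left(o \right)} = \frac{3^{2} \frac{1}{o}}{3} = \frac{9 \frac{1}{o}}{3} = \frac{3}{o}$)
$j{\left(A \right)} = \left(A + \frac{3}{A}\right)^{2}$
$147 j{\left(C{\left(5,-5 \right)} \right)} + 139 = 147 \frac{\left(3 + 5^{2}\right)^{2}}{25} + 139 = 147 \frac{\left(3 + 25\right)^{2}}{25} + 139 = 147 \frac{28^{2}}{25} + 139 = 147 \cdot \frac{1}{25} \cdot 784 + 139 = 147 \cdot \frac{784}{25} + 139 = \frac{115248}{25} + 139 = \frac{118723}{25}$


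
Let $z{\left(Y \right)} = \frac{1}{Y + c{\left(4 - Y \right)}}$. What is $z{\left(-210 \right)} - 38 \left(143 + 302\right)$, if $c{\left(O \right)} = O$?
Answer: $- \frac{67639}{4} \approx -16910.0$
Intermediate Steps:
$z{\left(Y \right)} = \frac{1}{4}$ ($z{\left(Y \right)} = \frac{1}{Y - \left(-4 + Y\right)} = \frac{1}{4}$)
$z{\left(-210 \right)} - 38 \left(143 + 302\right) = \frac{1}{4} - 38 \left(143 + 302\right) = \frac{1}{4} - 16910 = - \frac{67639}{4}$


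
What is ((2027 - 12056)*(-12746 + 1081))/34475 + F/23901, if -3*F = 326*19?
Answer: 1677639492241/494392185 ≈ 3393.3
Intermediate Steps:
F = -6194/3 (F = -326*19/3 = -⅓*6194 = -6194/3 ≈ -2064.7)
((2027 - 12056)*(-12746 + 1081))/34475 + F/23901 = ((2027 - 12056)*(-12746 + 1081))/34475 - 6194/3/23901 = -10029*(-11665)*(1/34475) - 6194/3*1/23901 = 116988285*(1/34475) - 6194/71703 = 23397657/6895 - 6194/71703 = 1677639492241/494392185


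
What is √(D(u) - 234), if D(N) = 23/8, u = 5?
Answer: 43*I*√2/4 ≈ 15.203*I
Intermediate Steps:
D(N) = 23/8 (D(N) = 23*(⅛) = 23/8)
√(D(u) - 234) = √(23/8 - 234) = √(-1849/8) = 43*I*√2/4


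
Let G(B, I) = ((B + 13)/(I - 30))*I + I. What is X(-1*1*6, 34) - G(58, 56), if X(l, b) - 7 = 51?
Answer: -1962/13 ≈ -150.92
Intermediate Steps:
G(B, I) = I + I*(13 + B)/(-30 + I) (G(B, I) = ((13 + B)/(-30 + I))*I + I = I*(13 + B)/(-30 + I) + I = I + I*(13 + B)/(-30 + I))
X(l, b) = 58 (X(l, b) = 7 + 51 = 58)
X(-1*1*6, 34) - G(58, 56) = 58 - 56*(-17 + 58 + 56)/(-30 + 56) = 58 - 56*97/26 = 58 - 1*2716/13 = 58 - 2716/13 = -1962/13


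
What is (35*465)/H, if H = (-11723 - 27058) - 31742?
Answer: -16275/70523 ≈ -0.23078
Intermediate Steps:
H = -70523 (H = -38781 - 31742 = -70523)
(35*465)/H = (35*465)/(-70523) = 16275*(-1/70523) = -16275/70523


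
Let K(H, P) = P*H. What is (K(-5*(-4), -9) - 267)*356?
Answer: -159132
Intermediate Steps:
K(H, P) = H*P
(K(-5*(-4), -9) - 267)*356 = (-5*(-4)*(-9) - 267)*356 = (20*(-9) - 267)*356 = (-180 - 267)*356 = -447*356 = -159132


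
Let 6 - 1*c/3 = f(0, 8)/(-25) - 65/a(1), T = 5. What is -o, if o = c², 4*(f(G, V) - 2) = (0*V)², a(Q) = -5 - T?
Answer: -3969/2500 ≈ -1.5876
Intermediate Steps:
a(Q) = -10 (a(Q) = -5 - 1*5 = -5 - 5 = -10)
f(G, V) = 2 (f(G, V) = 2 + (0*V)²/4 = 2 + (¼)*0² = 2 + (¼)*0 = 2 + 0 = 2)
c = -63/50 (c = 18 - 3*(2/(-25) - 65/(-10)) = 18 - 3*(2*(-1/25) - 65*(-⅒)) = 18 - 3*(-2/25 + 13/2) = 18 - 3*321/50 = 18 - 963/50 = -63/50 ≈ -1.2600)
o = 3969/2500 (o = (-63/50)² = 3969/2500 ≈ 1.5876)
-o = -1*3969/2500 = -3969/2500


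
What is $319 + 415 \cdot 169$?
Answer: $70454$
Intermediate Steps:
$319 + 415 \cdot 169 = 319 + 70135 = 70454$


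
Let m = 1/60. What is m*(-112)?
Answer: -28/15 ≈ -1.8667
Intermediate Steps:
m = 1/60 ≈ 0.016667
m*(-112) = (1/60)*(-112) = -28/15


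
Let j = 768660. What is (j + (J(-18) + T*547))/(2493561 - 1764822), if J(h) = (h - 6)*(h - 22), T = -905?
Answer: 274585/728739 ≈ 0.37679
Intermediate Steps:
J(h) = (-22 + h)*(-6 + h) (J(h) = (-6 + h)*(-22 + h) = (-22 + h)*(-6 + h))
(j + (J(-18) + T*547))/(2493561 - 1764822) = (768660 + ((132 + (-18)² - 28*(-18)) - 905*547))/(2493561 - 1764822) = (768660 + ((132 + 324 + 504) - 495035))/728739 = (768660 + (960 - 495035))*(1/728739) = (768660 - 494075)*(1/728739) = 274585*(1/728739) = 274585/728739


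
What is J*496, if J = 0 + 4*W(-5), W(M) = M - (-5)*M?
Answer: -59520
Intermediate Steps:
W(M) = 6*M (W(M) = M + 5*M = 6*M)
J = -120 (J = 0 + 4*(6*(-5)) = 0 + 4*(-30) = 0 - 120 = -120)
J*496 = -120*496 = -59520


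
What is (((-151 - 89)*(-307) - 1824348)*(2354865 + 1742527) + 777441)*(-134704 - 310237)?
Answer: 3191638447620130515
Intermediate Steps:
(((-151 - 89)*(-307) - 1824348)*(2354865 + 1742527) + 777441)*(-134704 - 310237) = ((-240*(-307) - 1824348)*4097392 + 777441)*(-444941) = ((73680 - 1824348)*4097392 + 777441)*(-444941) = (-1750668*4097392 + 777441)*(-444941) = (-7173173057856 + 777441)*(-444941) = -7173172280415*(-444941) = 3191638447620130515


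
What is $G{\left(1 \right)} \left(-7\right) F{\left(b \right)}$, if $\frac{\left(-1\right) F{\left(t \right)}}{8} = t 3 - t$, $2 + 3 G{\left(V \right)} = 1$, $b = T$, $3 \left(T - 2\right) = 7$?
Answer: $- \frac{1456}{9} \approx -161.78$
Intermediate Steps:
$T = \frac{13}{3}$ ($T = 2 + \frac{1}{3} \cdot 7 = 2 + \frac{7}{3} = \frac{13}{3} \approx 4.3333$)
$b = \frac{13}{3} \approx 4.3333$
$G{\left(V \right)} = - \frac{1}{3}$ ($G{\left(V \right)} = - \frac{2}{3} + \frac{1}{3} \cdot 1 = - \frac{2}{3} + \frac{1}{3} = - \frac{1}{3}$)
$F{\left(t \right)} = - 16 t$ ($F{\left(t \right)} = - 8 \left(t 3 - t\right) = - 8 \left(3 t - t\right) = - 8 \cdot 2 t = - 16 t$)
$G{\left(1 \right)} \left(-7\right) F{\left(b \right)} = \left(- \frac{1}{3}\right) \left(-7\right) \left(\left(-16\right) \frac{13}{3}\right) = \frac{7}{3} \left(- \frac{208}{3}\right) = - \frac{1456}{9}$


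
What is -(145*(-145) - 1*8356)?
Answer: 29381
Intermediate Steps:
-(145*(-145) - 1*8356) = -(-21025 - 8356) = -1*(-29381) = 29381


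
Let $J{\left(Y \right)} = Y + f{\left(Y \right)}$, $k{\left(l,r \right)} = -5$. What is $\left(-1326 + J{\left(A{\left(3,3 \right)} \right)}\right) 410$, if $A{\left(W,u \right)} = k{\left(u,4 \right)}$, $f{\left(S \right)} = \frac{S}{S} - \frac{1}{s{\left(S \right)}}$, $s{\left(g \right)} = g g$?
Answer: $- \frac{2726582}{5} \approx -5.4532 \cdot 10^{5}$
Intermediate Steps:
$s{\left(g \right)} = g^{2}$
$f{\left(S \right)} = 1 - \frac{1}{S^{2}}$ ($f{\left(S \right)} = \frac{S}{S} - \frac{1}{S^{2}} = 1 - \frac{1}{S^{2}}$)
$A{\left(W,u \right)} = -5$
$J{\left(Y \right)} = 1 + Y - \frac{1}{Y^{2}}$ ($J{\left(Y \right)} = Y + \left(1 - \frac{1}{Y^{2}}\right) = 1 + Y - \frac{1}{Y^{2}}$)
$\left(-1326 + J{\left(A{\left(3,3 \right)} \right)}\right) 410 = \left(-1326 - \frac{101}{25}\right) 410 = \left(- \frac{33251}{25}\right) 410 = - \frac{2726582}{5}$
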